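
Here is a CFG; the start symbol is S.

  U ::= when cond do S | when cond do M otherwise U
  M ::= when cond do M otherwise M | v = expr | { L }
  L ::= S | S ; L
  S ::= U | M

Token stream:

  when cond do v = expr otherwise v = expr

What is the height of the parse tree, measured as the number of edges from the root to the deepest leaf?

3

[S [M when cond do [M v = expr] otherwise [M v = expr]]]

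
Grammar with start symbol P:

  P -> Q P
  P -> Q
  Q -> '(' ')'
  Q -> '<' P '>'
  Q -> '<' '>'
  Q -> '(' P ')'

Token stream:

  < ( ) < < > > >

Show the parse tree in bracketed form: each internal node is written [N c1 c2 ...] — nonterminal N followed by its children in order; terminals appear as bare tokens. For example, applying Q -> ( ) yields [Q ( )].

P
Q
< P >
< Q P >
< ( ) P >
< ( ) Q >
< ( ) < P > >
< ( ) < Q > >
< ( ) < < > > >

[P [Q < [P [Q ( )] [P [Q < [P [Q < >]] >]]] >]]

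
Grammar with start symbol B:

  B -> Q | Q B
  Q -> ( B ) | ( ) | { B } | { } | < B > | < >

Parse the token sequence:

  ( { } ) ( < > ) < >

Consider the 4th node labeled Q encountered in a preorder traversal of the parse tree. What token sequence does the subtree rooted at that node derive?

[B [Q ( [B [Q { }]] )] [B [Q ( [B [Q < >]] )] [B [Q < >]]]]

< >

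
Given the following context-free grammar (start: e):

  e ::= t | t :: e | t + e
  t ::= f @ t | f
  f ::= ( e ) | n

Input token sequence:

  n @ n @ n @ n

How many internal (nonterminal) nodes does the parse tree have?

9

[e [t [f n] @ [t [f n] @ [t [f n] @ [t [f n]]]]]]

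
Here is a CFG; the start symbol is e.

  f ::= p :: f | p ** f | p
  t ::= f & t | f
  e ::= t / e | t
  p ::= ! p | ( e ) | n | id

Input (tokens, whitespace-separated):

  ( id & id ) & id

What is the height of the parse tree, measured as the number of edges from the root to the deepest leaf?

[e [t [f [p ( [e [t [f [p id]] & [t [f [p id]]]]] )]] & [t [f [p id]]]]]

9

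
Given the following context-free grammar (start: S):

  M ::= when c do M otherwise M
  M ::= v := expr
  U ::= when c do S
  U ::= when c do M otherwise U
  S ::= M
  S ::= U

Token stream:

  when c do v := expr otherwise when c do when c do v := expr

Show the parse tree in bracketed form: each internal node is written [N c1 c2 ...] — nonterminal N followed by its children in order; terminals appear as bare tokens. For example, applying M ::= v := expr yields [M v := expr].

[S [U when c do [M v := expr] otherwise [U when c do [S [U when c do [S [M v := expr]]]]]]]

S
U
when c do M otherwise U
when c do v := expr otherwise U
when c do v := expr otherwise when c do S
when c do v := expr otherwise when c do U
when c do v := expr otherwise when c do when c do S
when c do v := expr otherwise when c do when c do M
when c do v := expr otherwise when c do when c do v := expr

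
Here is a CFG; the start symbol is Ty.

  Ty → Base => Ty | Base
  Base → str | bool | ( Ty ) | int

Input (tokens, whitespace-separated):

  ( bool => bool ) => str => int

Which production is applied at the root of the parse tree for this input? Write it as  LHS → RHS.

Ty → Base => Ty

[Ty [Base ( [Ty [Base bool] => [Ty [Base bool]]] )] => [Ty [Base str] => [Ty [Base int]]]]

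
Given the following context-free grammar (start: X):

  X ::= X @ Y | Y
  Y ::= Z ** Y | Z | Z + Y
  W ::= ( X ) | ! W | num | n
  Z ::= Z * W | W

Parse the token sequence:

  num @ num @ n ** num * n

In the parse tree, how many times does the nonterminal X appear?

3

[X [X [X [Y [Z [W num]]]] @ [Y [Z [W num]]]] @ [Y [Z [W n]] ** [Y [Z [Z [W num]] * [W n]]]]]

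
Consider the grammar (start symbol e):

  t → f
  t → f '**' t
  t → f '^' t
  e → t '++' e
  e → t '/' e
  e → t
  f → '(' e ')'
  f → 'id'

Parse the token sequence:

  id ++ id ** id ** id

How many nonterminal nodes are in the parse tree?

10

[e [t [f id]] ++ [e [t [f id] ** [t [f id] ** [t [f id]]]]]]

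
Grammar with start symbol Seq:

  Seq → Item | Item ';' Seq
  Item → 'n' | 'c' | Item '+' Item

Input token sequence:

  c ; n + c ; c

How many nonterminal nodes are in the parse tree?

[Seq [Item c] ; [Seq [Item [Item n] + [Item c]] ; [Seq [Item c]]]]

8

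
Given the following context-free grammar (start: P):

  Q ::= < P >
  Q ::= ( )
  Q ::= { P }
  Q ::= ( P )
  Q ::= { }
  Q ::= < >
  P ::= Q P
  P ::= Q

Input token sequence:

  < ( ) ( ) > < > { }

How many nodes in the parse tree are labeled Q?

5

[P [Q < [P [Q ( )] [P [Q ( )]]] >] [P [Q < >] [P [Q { }]]]]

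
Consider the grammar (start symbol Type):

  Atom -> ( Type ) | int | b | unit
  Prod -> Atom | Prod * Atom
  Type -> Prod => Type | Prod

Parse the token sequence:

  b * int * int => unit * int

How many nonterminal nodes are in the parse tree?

[Type [Prod [Prod [Prod [Atom b]] * [Atom int]] * [Atom int]] => [Type [Prod [Prod [Atom unit]] * [Atom int]]]]

12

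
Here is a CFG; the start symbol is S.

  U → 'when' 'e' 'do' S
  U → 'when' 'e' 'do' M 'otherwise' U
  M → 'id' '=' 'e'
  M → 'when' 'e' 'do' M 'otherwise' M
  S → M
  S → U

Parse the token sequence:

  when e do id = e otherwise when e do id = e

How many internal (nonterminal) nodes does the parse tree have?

[S [U when e do [M id = e] otherwise [U when e do [S [M id = e]]]]]

6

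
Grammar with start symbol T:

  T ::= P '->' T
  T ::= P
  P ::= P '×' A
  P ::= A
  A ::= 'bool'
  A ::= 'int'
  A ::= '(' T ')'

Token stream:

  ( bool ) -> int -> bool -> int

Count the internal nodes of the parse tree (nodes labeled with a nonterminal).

15

[T [P [A ( [T [P [A bool]]] )]] -> [T [P [A int]] -> [T [P [A bool]] -> [T [P [A int]]]]]]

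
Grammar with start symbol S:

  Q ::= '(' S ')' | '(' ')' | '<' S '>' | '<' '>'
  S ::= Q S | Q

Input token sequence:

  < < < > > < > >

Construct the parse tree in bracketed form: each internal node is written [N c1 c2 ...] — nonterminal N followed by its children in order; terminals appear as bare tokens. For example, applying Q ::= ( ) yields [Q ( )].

S
Q
< S >
< Q S >
< < S > S >
< < Q > S >
< < < > > S >
< < < > > Q >
< < < > > < > >

[S [Q < [S [Q < [S [Q < >]] >] [S [Q < >]]] >]]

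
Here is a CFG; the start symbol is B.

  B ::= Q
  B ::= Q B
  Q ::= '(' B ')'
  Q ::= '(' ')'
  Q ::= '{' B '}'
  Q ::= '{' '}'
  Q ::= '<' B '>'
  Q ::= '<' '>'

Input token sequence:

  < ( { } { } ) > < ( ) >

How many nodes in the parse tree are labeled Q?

[B [Q < [B [Q ( [B [Q { }] [B [Q { }]]] )]] >] [B [Q < [B [Q ( )]] >]]]

6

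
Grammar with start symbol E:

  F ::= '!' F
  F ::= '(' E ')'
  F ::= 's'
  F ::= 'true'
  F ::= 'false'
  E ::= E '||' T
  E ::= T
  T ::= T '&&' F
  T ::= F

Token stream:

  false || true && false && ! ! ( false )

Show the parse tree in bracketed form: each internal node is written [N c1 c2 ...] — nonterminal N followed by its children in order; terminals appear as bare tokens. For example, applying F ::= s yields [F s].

E
E || T
T || T
F || T
false || T
false || T && F
false || T && F && F
false || F && F && F
false || true && F && F
false || true && false && F
false || true && false && ! F
false || true && false && ! ! F
false || true && false && ! ! ( E )
false || true && false && ! ! ( T )
false || true && false && ! ! ( F )
false || true && false && ! ! ( false )

[E [E [T [F false]]] || [T [T [T [F true]] && [F false]] && [F ! [F ! [F ( [E [T [F false]]] )]]]]]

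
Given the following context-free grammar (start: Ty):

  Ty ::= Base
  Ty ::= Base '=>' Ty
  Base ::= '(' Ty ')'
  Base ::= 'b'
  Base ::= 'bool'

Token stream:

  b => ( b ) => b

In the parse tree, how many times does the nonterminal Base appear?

[Ty [Base b] => [Ty [Base ( [Ty [Base b]] )] => [Ty [Base b]]]]

4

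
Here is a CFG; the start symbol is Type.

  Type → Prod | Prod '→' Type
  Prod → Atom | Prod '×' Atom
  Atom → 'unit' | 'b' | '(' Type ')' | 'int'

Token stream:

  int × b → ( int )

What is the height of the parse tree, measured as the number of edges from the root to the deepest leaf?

7

[Type [Prod [Prod [Atom int]] × [Atom b]] → [Type [Prod [Atom ( [Type [Prod [Atom int]]] )]]]]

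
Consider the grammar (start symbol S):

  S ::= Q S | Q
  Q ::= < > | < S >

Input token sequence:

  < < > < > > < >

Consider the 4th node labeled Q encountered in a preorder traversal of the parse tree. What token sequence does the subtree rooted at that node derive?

< >

[S [Q < [S [Q < >] [S [Q < >]]] >] [S [Q < >]]]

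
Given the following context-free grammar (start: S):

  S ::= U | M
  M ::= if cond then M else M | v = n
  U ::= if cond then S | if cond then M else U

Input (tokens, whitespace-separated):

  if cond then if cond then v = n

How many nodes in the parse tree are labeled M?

1

[S [U if cond then [S [U if cond then [S [M v = n]]]]]]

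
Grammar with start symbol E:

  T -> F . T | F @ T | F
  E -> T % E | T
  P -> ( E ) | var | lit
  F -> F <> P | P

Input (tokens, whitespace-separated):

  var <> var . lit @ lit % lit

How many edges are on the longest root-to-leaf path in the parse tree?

[E [T [F [F [P var]] <> [P var]] . [T [F [P lit]] @ [T [F [P lit]]]]] % [E [T [F [P lit]]]]]

6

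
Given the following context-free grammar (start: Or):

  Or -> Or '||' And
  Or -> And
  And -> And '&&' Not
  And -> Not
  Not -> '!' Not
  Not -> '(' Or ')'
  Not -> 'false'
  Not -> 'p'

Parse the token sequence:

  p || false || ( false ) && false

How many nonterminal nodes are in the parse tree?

14

[Or [Or [Or [And [Not p]]] || [And [Not false]]] || [And [And [Not ( [Or [And [Not false]]] )]] && [Not false]]]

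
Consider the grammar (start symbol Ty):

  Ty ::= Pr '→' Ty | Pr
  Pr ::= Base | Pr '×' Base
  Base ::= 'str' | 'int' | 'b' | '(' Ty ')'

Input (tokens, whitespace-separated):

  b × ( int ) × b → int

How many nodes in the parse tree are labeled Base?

[Ty [Pr [Pr [Pr [Base b]] × [Base ( [Ty [Pr [Base int]]] )]] × [Base b]] → [Ty [Pr [Base int]]]]

5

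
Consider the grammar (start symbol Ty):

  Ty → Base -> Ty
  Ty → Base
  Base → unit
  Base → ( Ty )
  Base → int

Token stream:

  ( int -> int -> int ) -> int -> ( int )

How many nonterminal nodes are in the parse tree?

14

[Ty [Base ( [Ty [Base int] -> [Ty [Base int] -> [Ty [Base int]]]] )] -> [Ty [Base int] -> [Ty [Base ( [Ty [Base int]] )]]]]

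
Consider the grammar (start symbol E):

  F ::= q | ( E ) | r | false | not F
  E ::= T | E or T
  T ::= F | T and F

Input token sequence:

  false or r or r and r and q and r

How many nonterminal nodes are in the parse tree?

15

[E [E [E [T [F false]]] or [T [F r]]] or [T [T [T [T [F r]] and [F r]] and [F q]] and [F r]]]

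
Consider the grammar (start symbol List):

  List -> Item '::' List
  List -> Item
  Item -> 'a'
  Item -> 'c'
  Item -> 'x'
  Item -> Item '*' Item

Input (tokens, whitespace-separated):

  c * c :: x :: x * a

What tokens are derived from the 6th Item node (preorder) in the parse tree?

x

[List [Item [Item c] * [Item c]] :: [List [Item x] :: [List [Item [Item x] * [Item a]]]]]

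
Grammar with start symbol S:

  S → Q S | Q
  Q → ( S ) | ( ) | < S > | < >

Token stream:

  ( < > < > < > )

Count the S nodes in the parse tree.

[S [Q ( [S [Q < >] [S [Q < >] [S [Q < >]]]] )]]

4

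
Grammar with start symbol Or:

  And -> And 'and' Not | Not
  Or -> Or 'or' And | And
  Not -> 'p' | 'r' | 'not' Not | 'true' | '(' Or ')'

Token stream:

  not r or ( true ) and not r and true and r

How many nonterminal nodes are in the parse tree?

17

[Or [Or [And [Not not [Not r]]]] or [And [And [And [And [Not ( [Or [And [Not true]]] )]] and [Not not [Not r]]] and [Not true]] and [Not r]]]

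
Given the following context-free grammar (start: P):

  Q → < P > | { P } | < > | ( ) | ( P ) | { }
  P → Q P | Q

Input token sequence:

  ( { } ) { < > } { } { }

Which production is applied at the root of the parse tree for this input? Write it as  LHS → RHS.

P → Q P

[P [Q ( [P [Q { }]] )] [P [Q { [P [Q < >]] }] [P [Q { }] [P [Q { }]]]]]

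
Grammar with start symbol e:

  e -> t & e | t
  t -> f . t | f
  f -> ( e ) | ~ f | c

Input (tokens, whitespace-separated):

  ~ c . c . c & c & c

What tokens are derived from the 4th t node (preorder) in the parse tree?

[e [t [f ~ [f c]] . [t [f c] . [t [f c]]]] & [e [t [f c]] & [e [t [f c]]]]]

c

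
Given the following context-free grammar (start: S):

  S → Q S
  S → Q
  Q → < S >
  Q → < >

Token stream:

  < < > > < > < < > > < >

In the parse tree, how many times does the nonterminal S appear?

[S [Q < [S [Q < >]] >] [S [Q < >] [S [Q < [S [Q < >]] >] [S [Q < >]]]]]

6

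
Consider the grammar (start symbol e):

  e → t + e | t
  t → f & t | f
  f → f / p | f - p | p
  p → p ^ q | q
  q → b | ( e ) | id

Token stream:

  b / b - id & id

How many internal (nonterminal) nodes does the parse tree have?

[e [t [f [f [f [p [q b]]] / [p [q b]]] - [p [q id]]] & [t [f [p [q id]]]]]]

15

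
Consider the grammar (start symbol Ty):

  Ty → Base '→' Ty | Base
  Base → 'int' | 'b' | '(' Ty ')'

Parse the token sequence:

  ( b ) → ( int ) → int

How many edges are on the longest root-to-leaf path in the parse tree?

5

[Ty [Base ( [Ty [Base b]] )] → [Ty [Base ( [Ty [Base int]] )] → [Ty [Base int]]]]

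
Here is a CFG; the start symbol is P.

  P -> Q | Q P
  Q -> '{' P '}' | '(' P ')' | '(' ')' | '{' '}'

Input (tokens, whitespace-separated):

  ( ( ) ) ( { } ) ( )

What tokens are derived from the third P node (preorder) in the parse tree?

( { } ) ( )

[P [Q ( [P [Q ( )]] )] [P [Q ( [P [Q { }]] )] [P [Q ( )]]]]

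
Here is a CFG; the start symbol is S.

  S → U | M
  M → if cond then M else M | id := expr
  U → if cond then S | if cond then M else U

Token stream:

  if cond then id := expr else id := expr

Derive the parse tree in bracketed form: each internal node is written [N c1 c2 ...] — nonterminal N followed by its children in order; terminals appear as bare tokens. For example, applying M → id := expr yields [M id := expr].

[S [M if cond then [M id := expr] else [M id := expr]]]

S
M
if cond then M else M
if cond then id := expr else M
if cond then id := expr else id := expr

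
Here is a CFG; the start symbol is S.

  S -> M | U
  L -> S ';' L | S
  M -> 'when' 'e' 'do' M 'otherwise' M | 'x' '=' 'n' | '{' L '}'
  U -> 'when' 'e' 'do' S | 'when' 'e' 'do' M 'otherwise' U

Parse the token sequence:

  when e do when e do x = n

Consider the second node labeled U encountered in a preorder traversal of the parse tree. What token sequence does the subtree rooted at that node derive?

[S [U when e do [S [U when e do [S [M x = n]]]]]]

when e do x = n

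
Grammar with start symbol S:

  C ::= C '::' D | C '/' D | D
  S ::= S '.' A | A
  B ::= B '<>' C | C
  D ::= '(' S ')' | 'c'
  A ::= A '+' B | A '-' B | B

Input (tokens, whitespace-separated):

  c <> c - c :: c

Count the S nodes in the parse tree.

1

[S [A [A [B [B [C [D c]]] <> [C [D c]]]] - [B [C [C [D c]] :: [D c]]]]]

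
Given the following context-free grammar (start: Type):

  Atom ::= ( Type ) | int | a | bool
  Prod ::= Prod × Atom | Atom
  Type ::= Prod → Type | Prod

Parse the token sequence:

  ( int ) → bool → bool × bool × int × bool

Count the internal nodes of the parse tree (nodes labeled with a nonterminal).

18

[Type [Prod [Atom ( [Type [Prod [Atom int]]] )]] → [Type [Prod [Atom bool]] → [Type [Prod [Prod [Prod [Prod [Atom bool]] × [Atom bool]] × [Atom int]] × [Atom bool]]]]]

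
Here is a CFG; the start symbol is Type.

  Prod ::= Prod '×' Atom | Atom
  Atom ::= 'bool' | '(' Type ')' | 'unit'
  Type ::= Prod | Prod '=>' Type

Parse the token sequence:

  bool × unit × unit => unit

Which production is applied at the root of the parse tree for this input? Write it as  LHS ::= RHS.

[Type [Prod [Prod [Prod [Atom bool]] × [Atom unit]] × [Atom unit]] => [Type [Prod [Atom unit]]]]

Type ::= Prod '=>' Type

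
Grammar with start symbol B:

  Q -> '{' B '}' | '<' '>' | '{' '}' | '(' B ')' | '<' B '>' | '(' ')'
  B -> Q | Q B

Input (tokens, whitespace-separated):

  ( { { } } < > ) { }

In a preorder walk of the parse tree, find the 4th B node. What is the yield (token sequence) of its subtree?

< >

[B [Q ( [B [Q { [B [Q { }]] }] [B [Q < >]]] )] [B [Q { }]]]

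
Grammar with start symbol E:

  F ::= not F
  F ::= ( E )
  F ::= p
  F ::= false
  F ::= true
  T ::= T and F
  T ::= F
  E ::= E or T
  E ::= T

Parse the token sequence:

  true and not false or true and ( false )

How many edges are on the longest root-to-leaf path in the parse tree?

6

[E [E [T [T [F true]] and [F not [F false]]]] or [T [T [F true]] and [F ( [E [T [F false]]] )]]]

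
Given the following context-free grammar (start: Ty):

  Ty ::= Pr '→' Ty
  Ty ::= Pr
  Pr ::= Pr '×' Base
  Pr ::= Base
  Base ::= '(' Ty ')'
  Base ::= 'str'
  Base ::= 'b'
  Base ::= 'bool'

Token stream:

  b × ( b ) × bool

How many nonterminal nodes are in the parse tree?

10

[Ty [Pr [Pr [Pr [Base b]] × [Base ( [Ty [Pr [Base b]]] )]] × [Base bool]]]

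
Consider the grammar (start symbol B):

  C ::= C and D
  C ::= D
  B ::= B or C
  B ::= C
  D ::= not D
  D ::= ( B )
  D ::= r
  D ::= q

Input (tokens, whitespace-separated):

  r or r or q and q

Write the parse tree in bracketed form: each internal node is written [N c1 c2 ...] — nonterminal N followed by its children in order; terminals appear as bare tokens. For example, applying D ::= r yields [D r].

B
B or C
B or C or C
C or C or C
D or C or C
r or C or C
r or D or C
r or r or C
r or r or C and D
r or r or D and D
r or r or q and D
r or r or q and q

[B [B [B [C [D r]]] or [C [D r]]] or [C [C [D q]] and [D q]]]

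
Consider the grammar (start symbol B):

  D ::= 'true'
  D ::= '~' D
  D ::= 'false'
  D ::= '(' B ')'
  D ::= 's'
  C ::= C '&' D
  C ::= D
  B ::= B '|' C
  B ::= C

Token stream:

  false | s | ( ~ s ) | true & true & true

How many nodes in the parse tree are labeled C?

[B [B [B [B [C [D false]]] | [C [D s]]] | [C [D ( [B [C [D ~ [D s]]]] )]]] | [C [C [C [D true]] & [D true]] & [D true]]]

7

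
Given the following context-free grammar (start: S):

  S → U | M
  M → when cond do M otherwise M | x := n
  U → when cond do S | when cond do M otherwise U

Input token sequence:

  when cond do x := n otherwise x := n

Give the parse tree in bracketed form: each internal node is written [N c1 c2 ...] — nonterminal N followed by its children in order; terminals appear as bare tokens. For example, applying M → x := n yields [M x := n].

[S [M when cond do [M x := n] otherwise [M x := n]]]

S
M
when cond do M otherwise M
when cond do x := n otherwise M
when cond do x := n otherwise x := n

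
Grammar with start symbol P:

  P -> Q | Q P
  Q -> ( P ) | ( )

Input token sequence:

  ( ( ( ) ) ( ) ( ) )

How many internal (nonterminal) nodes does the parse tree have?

10

[P [Q ( [P [Q ( [P [Q ( )]] )] [P [Q ( )] [P [Q ( )]]]] )]]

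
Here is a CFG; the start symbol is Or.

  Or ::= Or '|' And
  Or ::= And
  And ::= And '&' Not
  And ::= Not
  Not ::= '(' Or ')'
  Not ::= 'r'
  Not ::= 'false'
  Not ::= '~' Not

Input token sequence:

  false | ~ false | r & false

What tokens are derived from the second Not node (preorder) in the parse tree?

~ false

[Or [Or [Or [And [Not false]]] | [And [Not ~ [Not false]]]] | [And [And [Not r]] & [Not false]]]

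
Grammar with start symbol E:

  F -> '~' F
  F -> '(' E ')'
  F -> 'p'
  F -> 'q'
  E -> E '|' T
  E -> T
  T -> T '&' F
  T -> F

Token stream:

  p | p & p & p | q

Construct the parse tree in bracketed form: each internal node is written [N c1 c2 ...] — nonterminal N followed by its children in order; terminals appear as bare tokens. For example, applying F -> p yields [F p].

[E [E [E [T [F p]]] | [T [T [T [F p]] & [F p]] & [F p]]] | [T [F q]]]

E
E | T
E | T | T
T | T | T
F | T | T
p | T | T
p | T & F | T
p | T & F & F | T
p | F & F & F | T
p | p & F & F | T
p | p & p & F | T
p | p & p & p | T
p | p & p & p | F
p | p & p & p | q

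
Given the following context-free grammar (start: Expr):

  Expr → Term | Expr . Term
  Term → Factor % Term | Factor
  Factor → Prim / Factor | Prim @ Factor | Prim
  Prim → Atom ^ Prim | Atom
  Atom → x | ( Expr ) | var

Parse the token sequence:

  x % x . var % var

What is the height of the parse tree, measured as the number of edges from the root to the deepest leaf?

7

[Expr [Expr [Term [Factor [Prim [Atom x]]] % [Term [Factor [Prim [Atom x]]]]]] . [Term [Factor [Prim [Atom var]]] % [Term [Factor [Prim [Atom var]]]]]]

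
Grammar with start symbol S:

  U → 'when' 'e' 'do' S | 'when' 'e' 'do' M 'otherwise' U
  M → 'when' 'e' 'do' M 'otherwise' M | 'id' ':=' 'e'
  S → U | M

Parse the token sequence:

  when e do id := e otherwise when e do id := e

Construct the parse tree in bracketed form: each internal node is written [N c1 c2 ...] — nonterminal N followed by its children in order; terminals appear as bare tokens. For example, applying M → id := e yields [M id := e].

S
U
when e do M otherwise U
when e do id := e otherwise U
when e do id := e otherwise when e do S
when e do id := e otherwise when e do M
when e do id := e otherwise when e do id := e

[S [U when e do [M id := e] otherwise [U when e do [S [M id := e]]]]]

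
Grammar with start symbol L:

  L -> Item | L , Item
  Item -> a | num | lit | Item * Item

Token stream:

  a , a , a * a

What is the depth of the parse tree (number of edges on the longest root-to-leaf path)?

4

[L [L [L [Item a]] , [Item a]] , [Item [Item a] * [Item a]]]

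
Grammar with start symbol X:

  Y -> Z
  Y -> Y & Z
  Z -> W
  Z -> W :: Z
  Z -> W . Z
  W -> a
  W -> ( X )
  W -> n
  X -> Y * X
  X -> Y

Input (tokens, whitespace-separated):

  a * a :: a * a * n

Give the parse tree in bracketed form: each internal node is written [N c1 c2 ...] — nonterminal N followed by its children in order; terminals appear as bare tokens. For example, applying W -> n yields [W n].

X
Y * X
Z * X
W * X
a * X
a * Y * X
a * Z * X
a * W :: Z * X
a * a :: Z * X
a * a :: W * X
a * a :: a * X
a * a :: a * Y * X
a * a :: a * Z * X
a * a :: a * W * X
a * a :: a * a * X
a * a :: a * a * Y
a * a :: a * a * Z
a * a :: a * a * W
a * a :: a * a * n

[X [Y [Z [W a]]] * [X [Y [Z [W a] :: [Z [W a]]]] * [X [Y [Z [W a]]] * [X [Y [Z [W n]]]]]]]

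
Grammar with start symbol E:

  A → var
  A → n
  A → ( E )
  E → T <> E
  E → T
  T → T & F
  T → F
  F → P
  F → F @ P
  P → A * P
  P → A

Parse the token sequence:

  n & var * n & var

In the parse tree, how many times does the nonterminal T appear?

[E [T [T [T [F [P [A n]]]] & [F [P [A var] * [P [A n]]]]] & [F [P [A var]]]]]

3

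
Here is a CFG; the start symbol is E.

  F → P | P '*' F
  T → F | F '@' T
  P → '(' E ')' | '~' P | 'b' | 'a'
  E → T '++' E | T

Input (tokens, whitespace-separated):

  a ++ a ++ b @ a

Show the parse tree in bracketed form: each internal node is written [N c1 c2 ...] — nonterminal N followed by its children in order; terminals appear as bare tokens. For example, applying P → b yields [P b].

E
T ++ E
F ++ E
P ++ E
a ++ E
a ++ T ++ E
a ++ F ++ E
a ++ P ++ E
a ++ a ++ E
a ++ a ++ T
a ++ a ++ F @ T
a ++ a ++ P @ T
a ++ a ++ b @ T
a ++ a ++ b @ F
a ++ a ++ b @ P
a ++ a ++ b @ a

[E [T [F [P a]]] ++ [E [T [F [P a]]] ++ [E [T [F [P b]] @ [T [F [P a]]]]]]]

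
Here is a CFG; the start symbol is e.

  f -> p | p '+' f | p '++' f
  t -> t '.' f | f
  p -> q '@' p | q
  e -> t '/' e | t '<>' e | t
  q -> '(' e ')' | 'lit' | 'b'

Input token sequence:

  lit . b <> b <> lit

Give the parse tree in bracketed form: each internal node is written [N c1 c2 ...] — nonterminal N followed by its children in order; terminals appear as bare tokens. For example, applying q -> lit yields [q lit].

e
t <> e
t . f <> e
f . f <> e
p . f <> e
q . f <> e
lit . f <> e
lit . p <> e
lit . q <> e
lit . b <> e
lit . b <> t <> e
lit . b <> f <> e
lit . b <> p <> e
lit . b <> q <> e
lit . b <> b <> e
lit . b <> b <> t
lit . b <> b <> f
lit . b <> b <> p
lit . b <> b <> q
lit . b <> b <> lit

[e [t [t [f [p [q lit]]]] . [f [p [q b]]]] <> [e [t [f [p [q b]]]] <> [e [t [f [p [q lit]]]]]]]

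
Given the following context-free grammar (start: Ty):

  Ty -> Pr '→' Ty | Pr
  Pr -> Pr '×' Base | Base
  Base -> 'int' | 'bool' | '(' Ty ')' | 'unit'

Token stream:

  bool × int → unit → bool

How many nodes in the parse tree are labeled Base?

4

[Ty [Pr [Pr [Base bool]] × [Base int]] → [Ty [Pr [Base unit]] → [Ty [Pr [Base bool]]]]]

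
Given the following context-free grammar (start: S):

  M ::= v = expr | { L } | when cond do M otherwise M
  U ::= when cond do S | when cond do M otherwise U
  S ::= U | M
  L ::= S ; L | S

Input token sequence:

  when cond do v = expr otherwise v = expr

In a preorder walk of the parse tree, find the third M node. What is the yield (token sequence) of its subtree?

[S [M when cond do [M v = expr] otherwise [M v = expr]]]

v = expr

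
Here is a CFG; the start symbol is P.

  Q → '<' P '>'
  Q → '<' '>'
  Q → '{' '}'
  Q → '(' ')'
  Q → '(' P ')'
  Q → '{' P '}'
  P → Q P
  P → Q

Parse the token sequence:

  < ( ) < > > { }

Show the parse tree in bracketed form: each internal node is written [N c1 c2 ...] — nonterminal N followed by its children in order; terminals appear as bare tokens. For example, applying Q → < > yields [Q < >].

[P [Q < [P [Q ( )] [P [Q < >]]] >] [P [Q { }]]]

P
Q P
< P > P
< Q P > P
< ( ) P > P
< ( ) Q > P
< ( ) < > > P
< ( ) < > > Q
< ( ) < > > { }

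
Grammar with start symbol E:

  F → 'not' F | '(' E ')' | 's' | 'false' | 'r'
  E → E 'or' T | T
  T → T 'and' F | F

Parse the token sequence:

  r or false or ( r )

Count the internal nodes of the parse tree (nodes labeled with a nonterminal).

12

[E [E [E [T [F r]]] or [T [F false]]] or [T [F ( [E [T [F r]]] )]]]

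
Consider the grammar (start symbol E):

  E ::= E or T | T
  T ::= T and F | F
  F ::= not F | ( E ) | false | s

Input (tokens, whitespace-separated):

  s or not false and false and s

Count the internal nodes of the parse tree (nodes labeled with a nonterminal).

[E [E [T [F s]]] or [T [T [T [F not [F false]]] and [F false]] and [F s]]]

11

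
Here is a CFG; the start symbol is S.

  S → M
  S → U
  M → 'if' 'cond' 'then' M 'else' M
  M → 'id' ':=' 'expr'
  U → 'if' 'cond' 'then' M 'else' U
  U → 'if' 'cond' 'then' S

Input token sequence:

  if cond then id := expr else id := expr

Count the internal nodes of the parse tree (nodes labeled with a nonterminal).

4

[S [M if cond then [M id := expr] else [M id := expr]]]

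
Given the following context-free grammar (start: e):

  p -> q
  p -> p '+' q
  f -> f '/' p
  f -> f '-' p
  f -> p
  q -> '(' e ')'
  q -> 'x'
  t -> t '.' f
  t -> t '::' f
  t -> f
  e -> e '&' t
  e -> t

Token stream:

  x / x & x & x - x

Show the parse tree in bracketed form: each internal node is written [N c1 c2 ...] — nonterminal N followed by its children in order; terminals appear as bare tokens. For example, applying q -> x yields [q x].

[e [e [e [t [f [f [p [q x]]] / [p [q x]]]]] & [t [f [p [q x]]]]] & [t [f [f [p [q x]]] - [p [q x]]]]]

e
e & t
e & t & t
t & t & t
f & t & t
f / p & t & t
p / p & t & t
q / p & t & t
x / p & t & t
x / q & t & t
x / x & t & t
x / x & f & t
x / x & p & t
x / x & q & t
x / x & x & t
x / x & x & f
x / x & x & f - p
x / x & x & p - p
x / x & x & q - p
x / x & x & x - p
x / x & x & x - q
x / x & x & x - x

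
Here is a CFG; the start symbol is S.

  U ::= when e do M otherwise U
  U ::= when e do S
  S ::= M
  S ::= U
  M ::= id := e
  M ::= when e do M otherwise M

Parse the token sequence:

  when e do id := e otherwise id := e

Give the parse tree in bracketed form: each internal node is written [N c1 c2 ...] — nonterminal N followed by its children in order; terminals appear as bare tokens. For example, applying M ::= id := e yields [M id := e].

S
M
when e do M otherwise M
when e do id := e otherwise M
when e do id := e otherwise id := e

[S [M when e do [M id := e] otherwise [M id := e]]]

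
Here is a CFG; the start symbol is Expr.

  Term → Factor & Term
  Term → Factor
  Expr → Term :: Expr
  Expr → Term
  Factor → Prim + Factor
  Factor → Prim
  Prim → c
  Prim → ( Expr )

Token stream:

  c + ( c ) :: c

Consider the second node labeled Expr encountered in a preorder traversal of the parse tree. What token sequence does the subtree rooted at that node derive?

c

[Expr [Term [Factor [Prim c] + [Factor [Prim ( [Expr [Term [Factor [Prim c]]]] )]]]] :: [Expr [Term [Factor [Prim c]]]]]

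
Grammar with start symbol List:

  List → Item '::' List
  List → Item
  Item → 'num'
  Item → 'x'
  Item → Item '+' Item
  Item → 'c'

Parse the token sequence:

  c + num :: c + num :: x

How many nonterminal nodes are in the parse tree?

10

[List [Item [Item c] + [Item num]] :: [List [Item [Item c] + [Item num]] :: [List [Item x]]]]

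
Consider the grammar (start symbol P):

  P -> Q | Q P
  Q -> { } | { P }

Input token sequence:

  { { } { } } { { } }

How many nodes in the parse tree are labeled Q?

5

[P [Q { [P [Q { }] [P [Q { }]]] }] [P [Q { [P [Q { }]] }]]]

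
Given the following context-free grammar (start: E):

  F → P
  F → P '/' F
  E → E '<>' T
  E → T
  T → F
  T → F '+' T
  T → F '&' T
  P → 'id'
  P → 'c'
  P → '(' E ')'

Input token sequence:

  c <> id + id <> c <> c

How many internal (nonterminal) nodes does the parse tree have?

19

[E [E [E [E [T [F [P c]]]] <> [T [F [P id]] + [T [F [P id]]]]] <> [T [F [P c]]]] <> [T [F [P c]]]]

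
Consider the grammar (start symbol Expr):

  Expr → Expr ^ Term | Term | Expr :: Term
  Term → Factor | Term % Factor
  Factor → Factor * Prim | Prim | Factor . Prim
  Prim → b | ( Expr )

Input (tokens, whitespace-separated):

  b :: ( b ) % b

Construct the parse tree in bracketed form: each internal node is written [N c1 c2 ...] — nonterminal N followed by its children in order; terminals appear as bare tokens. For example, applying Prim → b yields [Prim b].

[Expr [Expr [Term [Factor [Prim b]]]] :: [Term [Term [Factor [Prim ( [Expr [Term [Factor [Prim b]]]] )]]] % [Factor [Prim b]]]]

Expr
Expr :: Term
Term :: Term
Factor :: Term
Prim :: Term
b :: Term
b :: Term % Factor
b :: Factor % Factor
b :: Prim % Factor
b :: ( Expr ) % Factor
b :: ( Term ) % Factor
b :: ( Factor ) % Factor
b :: ( Prim ) % Factor
b :: ( b ) % Factor
b :: ( b ) % Prim
b :: ( b ) % b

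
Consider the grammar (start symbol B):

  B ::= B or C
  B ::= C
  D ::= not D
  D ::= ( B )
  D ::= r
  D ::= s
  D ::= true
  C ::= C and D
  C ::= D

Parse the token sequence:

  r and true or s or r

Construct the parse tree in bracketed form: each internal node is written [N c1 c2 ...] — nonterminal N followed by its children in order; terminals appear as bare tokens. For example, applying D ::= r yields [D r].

[B [B [B [C [C [D r]] and [D true]]] or [C [D s]]] or [C [D r]]]

B
B or C
B or C or C
C or C or C
C and D or C or C
D and D or C or C
r and D or C or C
r and true or C or C
r and true or D or C
r and true or s or C
r and true or s or D
r and true or s or r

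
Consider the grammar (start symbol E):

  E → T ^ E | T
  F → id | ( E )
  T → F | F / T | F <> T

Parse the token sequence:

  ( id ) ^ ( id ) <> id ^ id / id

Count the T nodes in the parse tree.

[E [T [F ( [E [T [F id]]] )]] ^ [E [T [F ( [E [T [F id]]] )] <> [T [F id]]] ^ [E [T [F id] / [T [F id]]]]]]

7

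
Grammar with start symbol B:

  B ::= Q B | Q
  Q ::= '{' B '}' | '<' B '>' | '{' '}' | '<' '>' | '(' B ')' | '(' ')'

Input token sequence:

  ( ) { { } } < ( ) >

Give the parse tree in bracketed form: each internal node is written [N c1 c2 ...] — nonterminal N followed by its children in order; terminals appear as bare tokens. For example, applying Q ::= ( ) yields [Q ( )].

[B [Q ( )] [B [Q { [B [Q { }]] }] [B [Q < [B [Q ( )]] >]]]]

B
Q B
( ) B
( ) Q B
( ) { B } B
( ) { Q } B
( ) { { } } B
( ) { { } } Q
( ) { { } } < B >
( ) { { } } < Q >
( ) { { } } < ( ) >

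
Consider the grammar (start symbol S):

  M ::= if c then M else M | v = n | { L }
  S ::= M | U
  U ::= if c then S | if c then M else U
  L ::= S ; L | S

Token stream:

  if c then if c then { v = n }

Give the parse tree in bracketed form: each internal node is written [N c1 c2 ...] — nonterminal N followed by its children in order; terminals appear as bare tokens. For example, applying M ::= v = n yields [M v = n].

S
U
if c then S
if c then U
if c then if c then S
if c then if c then M
if c then if c then { L }
if c then if c then { S }
if c then if c then { M }
if c then if c then { v = n }

[S [U if c then [S [U if c then [S [M { [L [S [M v = n]]] }]]]]]]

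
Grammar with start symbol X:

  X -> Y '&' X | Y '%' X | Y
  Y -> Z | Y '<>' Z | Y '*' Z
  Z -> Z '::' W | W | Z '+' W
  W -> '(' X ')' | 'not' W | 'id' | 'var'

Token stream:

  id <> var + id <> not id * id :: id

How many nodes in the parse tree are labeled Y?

4

[X [Y [Y [Y [Y [Z [W id]]] <> [Z [Z [W var]] + [W id]]] <> [Z [W not [W id]]]] * [Z [Z [W id]] :: [W id]]]]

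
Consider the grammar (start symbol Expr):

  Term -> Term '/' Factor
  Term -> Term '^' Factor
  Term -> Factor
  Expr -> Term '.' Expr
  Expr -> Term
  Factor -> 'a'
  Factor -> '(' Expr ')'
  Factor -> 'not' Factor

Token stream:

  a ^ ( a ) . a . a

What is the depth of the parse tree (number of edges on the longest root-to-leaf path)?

[Expr [Term [Term [Factor a]] ^ [Factor ( [Expr [Term [Factor a]]] )]] . [Expr [Term [Factor a]] . [Expr [Term [Factor a]]]]]

6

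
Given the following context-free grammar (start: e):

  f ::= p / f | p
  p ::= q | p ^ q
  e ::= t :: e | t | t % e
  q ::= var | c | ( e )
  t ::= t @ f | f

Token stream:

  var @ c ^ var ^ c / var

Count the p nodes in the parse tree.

[e [t [t [f [p [q var]]]] @ [f [p [p [p [q c]] ^ [q var]] ^ [q c]] / [f [p [q var]]]]]]

5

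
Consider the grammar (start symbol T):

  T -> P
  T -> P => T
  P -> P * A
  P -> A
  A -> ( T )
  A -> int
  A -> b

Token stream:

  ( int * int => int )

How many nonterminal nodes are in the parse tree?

11

[T [P [A ( [T [P [P [A int]] * [A int]] => [T [P [A int]]]] )]]]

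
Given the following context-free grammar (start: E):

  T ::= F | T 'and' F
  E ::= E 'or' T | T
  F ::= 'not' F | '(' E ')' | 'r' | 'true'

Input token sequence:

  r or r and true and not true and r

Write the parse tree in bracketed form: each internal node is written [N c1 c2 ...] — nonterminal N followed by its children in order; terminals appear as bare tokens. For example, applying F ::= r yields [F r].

E
E or T
T or T
F or T
r or T
r or T and F
r or T and F and F
r or T and F and F and F
r or F and F and F and F
r or r and F and F and F
r or r and true and F and F
r or r and true and not F and F
r or r and true and not true and F
r or r and true and not true and r

[E [E [T [F r]]] or [T [T [T [T [F r]] and [F true]] and [F not [F true]]] and [F r]]]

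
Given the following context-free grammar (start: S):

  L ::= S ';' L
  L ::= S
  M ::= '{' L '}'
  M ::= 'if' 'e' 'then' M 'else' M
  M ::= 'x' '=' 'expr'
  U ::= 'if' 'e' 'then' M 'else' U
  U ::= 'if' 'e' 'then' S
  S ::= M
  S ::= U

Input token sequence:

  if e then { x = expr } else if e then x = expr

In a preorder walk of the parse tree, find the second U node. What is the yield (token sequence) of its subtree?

if e then x = expr

[S [U if e then [M { [L [S [M x = expr]]] }] else [U if e then [S [M x = expr]]]]]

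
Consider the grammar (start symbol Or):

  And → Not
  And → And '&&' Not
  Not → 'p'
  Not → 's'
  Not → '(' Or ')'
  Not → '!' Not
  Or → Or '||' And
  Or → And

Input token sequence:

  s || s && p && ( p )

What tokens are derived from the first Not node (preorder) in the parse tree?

[Or [Or [And [Not s]]] || [And [And [And [Not s]] && [Not p]] && [Not ( [Or [And [Not p]]] )]]]

s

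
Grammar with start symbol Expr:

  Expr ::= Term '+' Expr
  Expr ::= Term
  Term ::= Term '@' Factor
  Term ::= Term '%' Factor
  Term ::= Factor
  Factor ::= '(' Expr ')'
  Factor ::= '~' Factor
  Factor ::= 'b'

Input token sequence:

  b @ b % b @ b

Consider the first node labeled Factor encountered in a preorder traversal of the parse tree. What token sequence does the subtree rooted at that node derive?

[Expr [Term [Term [Term [Term [Factor b]] @ [Factor b]] % [Factor b]] @ [Factor b]]]

b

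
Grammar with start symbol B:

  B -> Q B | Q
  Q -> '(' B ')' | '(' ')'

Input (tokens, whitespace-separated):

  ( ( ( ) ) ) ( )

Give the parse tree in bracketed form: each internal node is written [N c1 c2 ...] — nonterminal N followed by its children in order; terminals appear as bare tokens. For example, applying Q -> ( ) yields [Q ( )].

[B [Q ( [B [Q ( [B [Q ( )]] )]] )] [B [Q ( )]]]

B
Q B
( B ) B
( Q ) B
( ( B ) ) B
( ( Q ) ) B
( ( ( ) ) ) B
( ( ( ) ) ) Q
( ( ( ) ) ) ( )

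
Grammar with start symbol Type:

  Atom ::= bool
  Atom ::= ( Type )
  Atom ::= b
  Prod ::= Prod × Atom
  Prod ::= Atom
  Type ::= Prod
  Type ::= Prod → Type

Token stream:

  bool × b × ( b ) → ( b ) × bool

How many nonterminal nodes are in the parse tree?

[Type [Prod [Prod [Prod [Atom bool]] × [Atom b]] × [Atom ( [Type [Prod [Atom b]]] )]] → [Type [Prod [Prod [Atom ( [Type [Prod [Atom b]]] )]] × [Atom bool]]]]

18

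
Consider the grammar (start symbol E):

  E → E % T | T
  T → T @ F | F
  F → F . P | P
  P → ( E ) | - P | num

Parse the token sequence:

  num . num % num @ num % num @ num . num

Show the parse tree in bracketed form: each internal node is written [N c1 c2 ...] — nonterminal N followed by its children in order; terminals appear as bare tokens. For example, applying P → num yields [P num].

E
E % T
E % T % T
T % T % T
F % T % T
F . P % T % T
P . P % T % T
num . P % T % T
num . num % T % T
num . num % T @ F % T
num . num % F @ F % T
num . num % P @ F % T
num . num % num @ F % T
num . num % num @ P % T
num . num % num @ num % T
num . num % num @ num % T @ F
num . num % num @ num % F @ F
num . num % num @ num % P @ F
num . num % num @ num % num @ F
num . num % num @ num % num @ F . P
num . num % num @ num % num @ P . P
num . num % num @ num % num @ num . P
num . num % num @ num % num @ num . num

[E [E [E [T [F [F [P num]] . [P num]]]] % [T [T [F [P num]]] @ [F [P num]]]] % [T [T [F [P num]]] @ [F [F [P num]] . [P num]]]]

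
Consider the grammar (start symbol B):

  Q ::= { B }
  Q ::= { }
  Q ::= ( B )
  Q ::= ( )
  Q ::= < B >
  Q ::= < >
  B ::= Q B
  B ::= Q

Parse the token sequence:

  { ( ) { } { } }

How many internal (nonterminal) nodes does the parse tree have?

[B [Q { [B [Q ( )] [B [Q { }] [B [Q { }]]]] }]]

8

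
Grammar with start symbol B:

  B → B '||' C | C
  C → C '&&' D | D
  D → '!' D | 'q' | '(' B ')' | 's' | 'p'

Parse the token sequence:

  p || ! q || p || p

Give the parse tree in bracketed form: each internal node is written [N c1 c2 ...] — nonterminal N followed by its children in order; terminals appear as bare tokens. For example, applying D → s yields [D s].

B
B || C
B || C || C
B || C || C || C
C || C || C || C
D || C || C || C
p || C || C || C
p || D || C || C
p || ! D || C || C
p || ! q || C || C
p || ! q || D || C
p || ! q || p || C
p || ! q || p || D
p || ! q || p || p

[B [B [B [B [C [D p]]] || [C [D ! [D q]]]] || [C [D p]]] || [C [D p]]]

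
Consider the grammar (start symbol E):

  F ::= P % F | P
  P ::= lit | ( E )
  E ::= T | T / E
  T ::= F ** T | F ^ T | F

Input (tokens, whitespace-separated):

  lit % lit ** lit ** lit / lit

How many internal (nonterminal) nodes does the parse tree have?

16

[E [T [F [P lit] % [F [P lit]]] ** [T [F [P lit]] ** [T [F [P lit]]]]] / [E [T [F [P lit]]]]]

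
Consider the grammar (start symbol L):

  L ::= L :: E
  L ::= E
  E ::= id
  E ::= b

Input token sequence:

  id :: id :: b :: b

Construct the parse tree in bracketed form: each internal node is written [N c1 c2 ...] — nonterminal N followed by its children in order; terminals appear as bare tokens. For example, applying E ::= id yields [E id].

[L [L [L [L [E id]] :: [E id]] :: [E b]] :: [E b]]

L
L :: E
L :: E :: E
L :: E :: E :: E
E :: E :: E :: E
id :: E :: E :: E
id :: id :: E :: E
id :: id :: b :: E
id :: id :: b :: b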